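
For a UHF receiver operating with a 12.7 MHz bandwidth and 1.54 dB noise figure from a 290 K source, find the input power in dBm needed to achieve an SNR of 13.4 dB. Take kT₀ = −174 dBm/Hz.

−88.0 dBm

Sensitivity = −174 + 10 log₁₀(B) + NF + SNR_min
= −174 + 71.04 + 1.54 + 13.4
= −88.02 dBm → −88.0 dBm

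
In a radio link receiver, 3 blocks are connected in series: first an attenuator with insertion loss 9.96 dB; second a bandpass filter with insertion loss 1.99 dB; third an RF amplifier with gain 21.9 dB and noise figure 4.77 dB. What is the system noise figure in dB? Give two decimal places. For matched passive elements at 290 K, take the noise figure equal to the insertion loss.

Convert to linear (a loss of L dB is a gain of −L dB): F_i = 10^(NF_i/10), G_i = 10^(G_i,dB/10)
  Stage 1: F_1 = 10^(9.96/10) = 9.908, G_1 = 10^(−9.96/10) = 0.1009
  Stage 2: F_2 = 10^(1.99/10) = 1.581, G_2 = 10^(−1.99/10) = 0.6324
  Stage 3: F_3 = 10^(4.77/10) = 2.999, G_3 = 10^(21.9/10) = 154.9
Friis cascade:
  F = 9.908 + (1.581 − 1)/0.1009 + (2.999 − 1)/0.06383 = 46.99
NF = 10 log₁₀(46.99) = 16.72 dB

16.72 dB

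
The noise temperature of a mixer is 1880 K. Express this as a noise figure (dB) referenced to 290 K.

8.74 dB

F = 1 + T_e/T₀ = 1 + 1880/290 = 7.48276
NF = 10 log₁₀(7.48276) = 8.74 dB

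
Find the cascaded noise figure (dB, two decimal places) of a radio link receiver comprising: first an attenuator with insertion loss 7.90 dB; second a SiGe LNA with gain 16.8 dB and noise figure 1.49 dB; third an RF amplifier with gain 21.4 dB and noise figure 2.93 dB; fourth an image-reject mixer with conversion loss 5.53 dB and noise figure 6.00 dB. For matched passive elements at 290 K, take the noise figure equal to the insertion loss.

9.45 dB

Convert to linear (a loss of L dB is a gain of −L dB): F_i = 10^(NF_i/10), G_i = 10^(G_i,dB/10)
  Stage 1: F_1 = 10^(7.90/10) = 6.166, G_1 = 10^(−7.90/10) = 0.1622
  Stage 2: F_2 = 10^(1.49/10) = 1.409, G_2 = 10^(16.8/10) = 47.86
  Stage 3: F_3 = 10^(2.93/10) = 1.963, G_3 = 10^(21.4/10) = 138.0
  Stage 4: F_4 = 10^(6.00/10) = 3.981, G_4 = 10^(−5.53/10) = 0.2799
Friis cascade:
  F = 6.166 + (1.409 − 1)/0.1622 + (1.963 − 1)/7.762 + (3.981 − 1)/1072 = 8.816
NF = 10 log₁₀(8.816) = 9.45 dB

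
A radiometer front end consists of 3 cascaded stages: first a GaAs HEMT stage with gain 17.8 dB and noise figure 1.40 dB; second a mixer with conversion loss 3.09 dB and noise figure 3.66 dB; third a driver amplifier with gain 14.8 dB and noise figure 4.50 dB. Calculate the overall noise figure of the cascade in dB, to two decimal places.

1.65 dB

Convert to linear (a loss of L dB is a gain of −L dB): F_i = 10^(NF_i/10), G_i = 10^(G_i,dB/10)
  Stage 1: F_1 = 10^(1.40/10) = 1.380, G_1 = 10^(17.8/10) = 60.26
  Stage 2: F_2 = 10^(3.66/10) = 2.323, G_2 = 10^(−3.09/10) = 0.4909
  Stage 3: F_3 = 10^(4.50/10) = 2.818, G_3 = 10^(14.8/10) = 30.20
Friis cascade:
  F = 1.380 + (2.323 − 1)/60.26 + (2.818 − 1)/29.58 = 1.464
NF = 10 log₁₀(1.464) = 1.65 dB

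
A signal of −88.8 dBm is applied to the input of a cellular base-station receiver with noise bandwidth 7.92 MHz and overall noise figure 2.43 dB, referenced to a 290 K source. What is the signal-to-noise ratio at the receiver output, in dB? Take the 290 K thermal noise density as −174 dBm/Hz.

13.8 dB

Noise floor: N = −174 + 10 log₁₀(B) + NF
10 log₁₀(7.92×10⁶) = 68.99 dB
N = −174 + 68.99 + 2.43 = −102.58 dBm
SNR = P_sig − N = −88.8 − (−102.58) = 13.78 dB → 13.8 dB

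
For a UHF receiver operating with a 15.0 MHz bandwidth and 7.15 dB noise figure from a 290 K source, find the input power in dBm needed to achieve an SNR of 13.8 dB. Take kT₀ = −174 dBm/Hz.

−81.3 dBm

Sensitivity = −174 + 10 log₁₀(B) + NF + SNR_min
= −174 + 71.76 + 7.15 + 13.8
= −81.29 dBm → −81.3 dBm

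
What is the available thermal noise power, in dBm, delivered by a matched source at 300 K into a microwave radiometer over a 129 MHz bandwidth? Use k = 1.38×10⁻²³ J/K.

P_n = kTB = 1.38×10⁻²³ × 300 × 1.29×10⁸ = 5.34×10⁻¹³ W
In dBm: 10 log₁₀(5.34×10⁻¹³ / 10⁻³) = −92.7 dBm

−92.7 dBm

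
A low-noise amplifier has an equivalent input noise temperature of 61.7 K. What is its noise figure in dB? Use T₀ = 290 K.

0.838 dB

F = 1 + T_e/T₀ = 1 + 61.7/290 = 1.21276
NF = 10 log₁₀(1.21276) = 0.838 dB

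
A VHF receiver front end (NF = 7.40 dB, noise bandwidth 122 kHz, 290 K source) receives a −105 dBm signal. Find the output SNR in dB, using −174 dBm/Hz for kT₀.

10.7 dB

Noise floor: N = −174 + 10 log₁₀(B) + NF
10 log₁₀(1.22×10⁵) = 50.86 dB
N = −174 + 50.86 + 7.40 = −115.74 dBm
SNR = P_sig − N = −105 − (−115.74) = 10.74 dB → 10.7 dB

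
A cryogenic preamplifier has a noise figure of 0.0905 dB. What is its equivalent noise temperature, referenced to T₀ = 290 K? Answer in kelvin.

F = 10^(0.0905/10) = 1.02106
T_e = (F − 1)·T₀ = (1.02106 − 1) × 290 = 6.11 K

6.11 K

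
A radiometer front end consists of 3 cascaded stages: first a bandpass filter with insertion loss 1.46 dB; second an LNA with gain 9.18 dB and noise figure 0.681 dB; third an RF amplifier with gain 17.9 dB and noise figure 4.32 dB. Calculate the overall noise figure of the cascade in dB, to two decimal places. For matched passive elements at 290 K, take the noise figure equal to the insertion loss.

2.84 dB

Convert to linear (a loss of L dB is a gain of −L dB): F_i = 10^(NF_i/10), G_i = 10^(G_i,dB/10)
  Stage 1: F_1 = 10^(1.46/10) = 1.400, G_1 = 10^(−1.46/10) = 0.7145
  Stage 2: F_2 = 10^(0.681/10) = 1.170, G_2 = 10^(9.18/10) = 8.279
  Stage 3: F_3 = 10^(4.32/10) = 2.704, G_3 = 10^(17.9/10) = 61.66
Friis cascade:
  F = 1.400 + (1.170 − 1)/0.7145 + (2.704 − 1)/5.916 = 1.925
NF = 10 log₁₀(1.925) = 2.84 dB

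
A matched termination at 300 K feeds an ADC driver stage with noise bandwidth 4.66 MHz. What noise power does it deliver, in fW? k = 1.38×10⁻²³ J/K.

P_n = kTB = 1.38×10⁻²³ × 300 × 4.66×10⁶ = 1.93×10⁻¹⁴ W = 19.3 fW

19.3 fW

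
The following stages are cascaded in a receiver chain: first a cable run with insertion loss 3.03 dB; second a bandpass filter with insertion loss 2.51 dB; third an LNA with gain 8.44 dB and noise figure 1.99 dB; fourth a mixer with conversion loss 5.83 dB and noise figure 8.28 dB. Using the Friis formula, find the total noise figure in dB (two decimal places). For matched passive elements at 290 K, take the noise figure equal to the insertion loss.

9.35 dB

Convert to linear (a loss of L dB is a gain of −L dB): F_i = 10^(NF_i/10), G_i = 10^(G_i,dB/10)
  Stage 1: F_1 = 10^(3.03/10) = 2.009, G_1 = 10^(−3.03/10) = 0.4977
  Stage 2: F_2 = 10^(2.51/10) = 1.782, G_2 = 10^(−2.51/10) = 0.5610
  Stage 3: F_3 = 10^(1.99/10) = 1.581, G_3 = 10^(8.44/10) = 6.982
  Stage 4: F_4 = 10^(8.28/10) = 6.730, G_4 = 10^(−5.83/10) = 0.2612
Friis cascade:
  F = 2.009 + (1.782 − 1)/0.4977 + (1.581 − 1)/0.2793 + (6.730 − 1)/1.950 = 8.601
NF = 10 log₁₀(8.601) = 9.35 dB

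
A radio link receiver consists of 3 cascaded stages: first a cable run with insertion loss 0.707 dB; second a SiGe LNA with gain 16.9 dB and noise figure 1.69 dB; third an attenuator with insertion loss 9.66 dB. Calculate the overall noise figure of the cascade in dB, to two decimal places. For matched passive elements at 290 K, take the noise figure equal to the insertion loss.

Convert to linear (a loss of L dB is a gain of −L dB): F_i = 10^(NF_i/10), G_i = 10^(G_i,dB/10)
  Stage 1: F_1 = 10^(0.707/10) = 1.177, G_1 = 10^(−0.707/10) = 0.8498
  Stage 2: F_2 = 10^(1.69/10) = 1.476, G_2 = 10^(16.9/10) = 48.98
  Stage 3: F_3 = 10^(9.66/10) = 9.247, G_3 = 10^(−9.66/10) = 0.1081
Friis cascade:
  F = 1.177 + (1.476 − 1)/0.8498 + (9.247 − 1)/41.62 = 1.935
NF = 10 log₁₀(1.935) = 2.87 dB

2.87 dB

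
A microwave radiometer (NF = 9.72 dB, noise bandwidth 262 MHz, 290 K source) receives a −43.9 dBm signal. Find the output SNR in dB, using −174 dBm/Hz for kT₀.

36.2 dB

Noise floor: N = −174 + 10 log₁₀(B) + NF
10 log₁₀(2.62×10⁸) = 84.18 dB
N = −174 + 84.18 + 9.72 = −80.10 dBm
SNR = P_sig − N = −43.9 − (−80.10) = 36.20 dB → 36.2 dB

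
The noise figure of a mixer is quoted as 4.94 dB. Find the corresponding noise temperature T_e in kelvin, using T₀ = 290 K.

F = 10^(4.94/10) = 3.11889
T_e = (F − 1)·T₀ = (3.11889 − 1) × 290 = 614 K

614 K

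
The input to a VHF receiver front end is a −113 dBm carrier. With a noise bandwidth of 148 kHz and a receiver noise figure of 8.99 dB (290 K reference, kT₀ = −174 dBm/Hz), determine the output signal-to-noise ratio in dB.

0.3 dB

Noise floor: N = −174 + 10 log₁₀(B) + NF
10 log₁₀(1.48×10⁵) = 51.7 dB
N = −174 + 51.7 + 8.99 = −113.31 dBm
SNR = P_sig − N = −113 − (−113.31) = 0.31 dB → 0.3 dB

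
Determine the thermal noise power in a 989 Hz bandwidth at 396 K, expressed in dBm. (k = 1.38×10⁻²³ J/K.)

P_n = kTB = 1.38×10⁻²³ × 396 × 9.89×10² = 5.40×10⁻¹⁸ W
In dBm: 10 log₁₀(5.40×10⁻¹⁸ / 10⁻³) = −142.7 dBm

−142.7 dBm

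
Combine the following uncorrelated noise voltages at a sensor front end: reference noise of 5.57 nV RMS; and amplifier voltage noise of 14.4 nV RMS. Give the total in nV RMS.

Uncorrelated sources add in power (mean-square): V_tot = √(ΣV_i²)
V_tot = √[(5.57×10⁻⁹)² + (1.44×10⁻⁸)²] = 1.54×10⁻⁸ V = 15.4 nV

15.4 nV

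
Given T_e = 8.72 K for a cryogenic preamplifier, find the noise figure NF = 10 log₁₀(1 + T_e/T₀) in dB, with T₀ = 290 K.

0.129 dB

F = 1 + T_e/T₀ = 1 + 8.72/290 = 1.03007
NF = 10 log₁₀(1.03007) = 0.129 dB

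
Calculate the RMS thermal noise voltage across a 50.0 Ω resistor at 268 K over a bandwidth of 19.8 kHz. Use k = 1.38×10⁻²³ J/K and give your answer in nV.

121 nV

V_n = √(4kTRB)
4kTRB = 4 × 1.38×10⁻²³ × 268 × 5.00×10¹ × 1.98×10⁴ = 1.46×10⁻¹⁴ V²
V_n = √(1.46×10⁻¹⁴) = 1.21×10⁻⁷ V = 121 nV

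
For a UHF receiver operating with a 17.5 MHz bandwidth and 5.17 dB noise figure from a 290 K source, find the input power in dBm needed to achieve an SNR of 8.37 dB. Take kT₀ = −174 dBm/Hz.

−88.0 dBm

Sensitivity = −174 + 10 log₁₀(B) + NF + SNR_min
= −174 + 72.43 + 5.17 + 8.37
= −88.03 dBm → −88.0 dBm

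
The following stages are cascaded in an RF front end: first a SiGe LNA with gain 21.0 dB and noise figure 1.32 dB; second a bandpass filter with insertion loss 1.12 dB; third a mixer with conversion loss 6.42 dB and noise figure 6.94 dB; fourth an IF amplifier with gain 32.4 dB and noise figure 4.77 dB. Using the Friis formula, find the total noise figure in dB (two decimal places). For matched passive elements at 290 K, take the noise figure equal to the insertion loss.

Convert to linear (a loss of L dB is a gain of −L dB): F_i = 10^(NF_i/10), G_i = 10^(G_i,dB/10)
  Stage 1: F_1 = 10^(1.32/10) = 1.355, G_1 = 10^(21.0/10) = 125.9
  Stage 2: F_2 = 10^(1.12/10) = 1.294, G_2 = 10^(−1.12/10) = 0.7727
  Stage 3: F_3 = 10^(6.94/10) = 4.943, G_3 = 10^(−6.42/10) = 0.2280
  Stage 4: F_4 = 10^(4.77/10) = 2.999, G_4 = 10^(32.4/10) = 1738
Friis cascade:
  F = 1.355 + (1.294 − 1)/125.9 + (4.943 − 1)/97.27 + (2.999 − 1)/22.18 = 1.488
NF = 10 log₁₀(1.488) = 1.73 dB

1.73 dB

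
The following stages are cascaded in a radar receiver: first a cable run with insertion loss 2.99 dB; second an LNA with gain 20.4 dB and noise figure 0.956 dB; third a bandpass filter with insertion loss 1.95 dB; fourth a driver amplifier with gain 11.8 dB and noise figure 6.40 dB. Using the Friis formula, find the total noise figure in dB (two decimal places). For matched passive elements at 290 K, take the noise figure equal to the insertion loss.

4.13 dB

Convert to linear (a loss of L dB is a gain of −L dB): F_i = 10^(NF_i/10), G_i = 10^(G_i,dB/10)
  Stage 1: F_1 = 10^(2.99/10) = 1.991, G_1 = 10^(−2.99/10) = 0.5023
  Stage 2: F_2 = 10^(0.956/10) = 1.246, G_2 = 10^(20.4/10) = 109.6
  Stage 3: F_3 = 10^(1.95/10) = 1.567, G_3 = 10^(−1.95/10) = 0.6383
  Stage 4: F_4 = 10^(6.40/10) = 4.365, G_4 = 10^(11.8/10) = 15.14
Friis cascade:
  F = 1.991 + (1.246 − 1)/0.5023 + (1.567 − 1)/55.08 + (4.365 − 1)/35.16 = 2.587
NF = 10 log₁₀(2.587) = 4.13 dB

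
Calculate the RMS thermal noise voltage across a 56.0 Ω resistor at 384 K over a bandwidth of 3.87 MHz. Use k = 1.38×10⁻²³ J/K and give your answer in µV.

V_n = √(4kTRB)
4kTRB = 4 × 1.38×10⁻²³ × 384 × 5.60×10¹ × 3.87×10⁶ = 4.59×10⁻¹² V²
V_n = √(4.59×10⁻¹²) = 2.14×10⁻⁶ V = 2.14 µV

2.14 µV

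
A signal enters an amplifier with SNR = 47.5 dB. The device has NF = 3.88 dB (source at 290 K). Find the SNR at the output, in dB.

43.62 dB

By definition F = SNR_in/SNR_out, so in dB: SNR_out = SNR_in − NF
SNR_out = 47.5 − 3.88 = 43.62 dB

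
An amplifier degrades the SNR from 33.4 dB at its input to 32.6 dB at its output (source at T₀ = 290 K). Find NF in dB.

0.8 dB

NF (dB) = SNR_in(dB) − SNR_out(dB) when the source is at T₀
NF = 33.4 − 32.6 = 0.8 dB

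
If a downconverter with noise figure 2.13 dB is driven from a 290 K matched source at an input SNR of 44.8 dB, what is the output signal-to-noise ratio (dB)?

By definition F = SNR_in/SNR_out, so in dB: SNR_out = SNR_in − NF
SNR_out = 44.8 − 2.13 = 42.67 dB

42.67 dB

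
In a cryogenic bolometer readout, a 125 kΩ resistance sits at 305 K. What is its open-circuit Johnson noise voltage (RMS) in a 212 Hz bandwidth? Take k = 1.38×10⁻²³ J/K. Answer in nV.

668 nV

V_n = √(4kTRB)
4kTRB = 4 × 1.38×10⁻²³ × 305 × 1.25×10⁵ × 2.12×10² = 4.46×10⁻¹³ V²
V_n = √(4.46×10⁻¹³) = 6.68×10⁻⁷ V = 668 nV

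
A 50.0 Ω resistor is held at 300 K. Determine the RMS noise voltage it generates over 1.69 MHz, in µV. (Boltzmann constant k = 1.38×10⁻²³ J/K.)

V_n = √(4kTRB)
4kTRB = 4 × 1.38×10⁻²³ × 300 × 5.00×10¹ × 1.69×10⁶ = 1.40×10⁻¹² V²
V_n = √(1.40×10⁻¹²) = 1.18×10⁻⁶ V = 1.18 µV

1.18 µV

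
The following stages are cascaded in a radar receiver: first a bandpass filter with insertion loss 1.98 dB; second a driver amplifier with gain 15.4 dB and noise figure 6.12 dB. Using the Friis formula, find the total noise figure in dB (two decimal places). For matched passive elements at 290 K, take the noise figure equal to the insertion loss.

8.10 dB

Convert to linear (a loss of L dB is a gain of −L dB): F_i = 10^(NF_i/10), G_i = 10^(G_i,dB/10)
  Stage 1: F_1 = 10^(1.98/10) = 1.578, G_1 = 10^(−1.98/10) = 0.6339
  Stage 2: F_2 = 10^(6.12/10) = 4.093, G_2 = 10^(15.4/10) = 34.67
Friis cascade:
  F = 1.578 + (4.093 − 1)/0.6339 = 6.457
NF = 10 log₁₀(6.457) = 8.10 dB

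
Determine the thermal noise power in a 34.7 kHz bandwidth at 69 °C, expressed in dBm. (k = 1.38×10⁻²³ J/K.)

−127.9 dBm

T = 69 °C + 273.15 = 342.15 K
P_n = kTB = 1.38×10⁻²³ × 342.15 × 3.47×10⁴ = 1.64×10⁻¹⁶ W
In dBm: 10 log₁₀(1.64×10⁻¹⁶ / 10⁻³) = −127.9 dBm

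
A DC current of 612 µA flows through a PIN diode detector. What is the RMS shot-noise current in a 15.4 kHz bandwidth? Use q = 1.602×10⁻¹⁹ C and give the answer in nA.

I_n = √(2qI·B)
2qI·B = 2 × 1.602×10⁻¹⁹ × 6.12×10⁻⁴ × 1.54×10⁴ = 3.02×10⁻¹⁸ A²
I_n = √(3.02×10⁻¹⁸) = 1.74×10⁻⁹ A = 1.74 nA

1.74 nA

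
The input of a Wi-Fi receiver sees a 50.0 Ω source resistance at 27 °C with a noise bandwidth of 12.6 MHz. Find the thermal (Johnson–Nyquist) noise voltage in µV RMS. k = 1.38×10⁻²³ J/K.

3.23 µV

T = 27 °C + 273.15 = 300.15 K
V_n = √(4kTRB)
4kTRB = 4 × 1.38×10⁻²³ × 300.15 × 5.00×10¹ × 1.26×10⁷ = 1.04×10⁻¹¹ V²
V_n = √(1.04×10⁻¹¹) = 3.23×10⁻⁶ V = 3.23 µV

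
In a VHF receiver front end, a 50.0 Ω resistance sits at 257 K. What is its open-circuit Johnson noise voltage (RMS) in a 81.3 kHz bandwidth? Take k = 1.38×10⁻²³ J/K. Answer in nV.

V_n = √(4kTRB)
4kTRB = 4 × 1.38×10⁻²³ × 257 × 5.00×10¹ × 8.13×10⁴ = 5.77×10⁻¹⁴ V²
V_n = √(5.77×10⁻¹⁴) = 2.40×10⁻⁷ V = 240 nV

240 nV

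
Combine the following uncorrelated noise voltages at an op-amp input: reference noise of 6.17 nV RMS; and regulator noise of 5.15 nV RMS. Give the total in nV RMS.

8.04 nV

Uncorrelated sources add in power (mean-square): V_tot = √(ΣV_i²)
V_tot = √[(6.17×10⁻⁹)² + (5.15×10⁻⁹)²] = 8.04×10⁻⁹ V = 8.04 nV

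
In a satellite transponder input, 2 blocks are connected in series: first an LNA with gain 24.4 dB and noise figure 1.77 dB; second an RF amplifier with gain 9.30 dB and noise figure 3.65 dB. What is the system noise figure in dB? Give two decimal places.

Convert to linear (a loss of L dB is a gain of −L dB): F_i = 10^(NF_i/10), G_i = 10^(G_i,dB/10)
  Stage 1: F_1 = 10^(1.77/10) = 1.503, G_1 = 10^(24.4/10) = 275.4
  Stage 2: F_2 = 10^(3.65/10) = 2.317, G_2 = 10^(9.30/10) = 8.511
Friis cascade:
  F = 1.503 + (2.317 − 1)/275.4 = 1.508
NF = 10 log₁₀(1.508) = 1.78 dB

1.78 dB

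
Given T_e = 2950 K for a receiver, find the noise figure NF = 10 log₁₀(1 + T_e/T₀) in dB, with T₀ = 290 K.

F = 1 + T_e/T₀ = 1 + 2950/290 = 11.1724
NF = 10 log₁₀(11.1724) = 10.48 dB

10.48 dB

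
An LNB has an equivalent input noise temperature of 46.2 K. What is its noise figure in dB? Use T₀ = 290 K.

0.642 dB

F = 1 + T_e/T₀ = 1 + 46.2/290 = 1.15931
NF = 10 log₁₀(1.15931) = 0.642 dB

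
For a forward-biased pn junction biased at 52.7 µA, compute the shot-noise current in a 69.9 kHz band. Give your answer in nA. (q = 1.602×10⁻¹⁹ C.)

1.09 nA

I_n = √(2qI·B)
2qI·B = 2 × 1.602×10⁻¹⁹ × 5.27×10⁻⁵ × 6.99×10⁴ = 1.18×10⁻¹⁸ A²
I_n = √(1.18×10⁻¹⁸) = 1.09×10⁻⁹ A = 1.09 nA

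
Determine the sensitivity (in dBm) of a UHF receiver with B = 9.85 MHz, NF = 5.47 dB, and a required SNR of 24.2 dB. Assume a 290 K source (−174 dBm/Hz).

−74.4 dBm

Sensitivity = −174 + 10 log₁₀(B) + NF + SNR_min
= −174 + 69.93 + 5.47 + 24.2
= −74.40 dBm → −74.4 dBm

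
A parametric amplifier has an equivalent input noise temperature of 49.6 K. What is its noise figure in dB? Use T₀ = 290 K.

0.686 dB

F = 1 + T_e/T₀ = 1 + 49.6/290 = 1.17103
NF = 10 log₁₀(1.17103) = 0.686 dB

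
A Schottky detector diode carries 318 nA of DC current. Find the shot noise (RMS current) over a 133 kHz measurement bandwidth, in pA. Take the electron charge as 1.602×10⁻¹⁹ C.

116 pA

I_n = √(2qI·B)
2qI·B = 2 × 1.602×10⁻¹⁹ × 3.18×10⁻⁷ × 1.33×10⁵ = 1.36×10⁻²⁰ A²
I_n = √(1.36×10⁻²⁰) = 1.16×10⁻¹⁰ A = 116 pA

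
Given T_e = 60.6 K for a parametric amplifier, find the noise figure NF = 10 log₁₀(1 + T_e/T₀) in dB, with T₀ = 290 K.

0.824 dB

F = 1 + T_e/T₀ = 1 + 60.6/290 = 1.20897
NF = 10 log₁₀(1.20897) = 0.824 dB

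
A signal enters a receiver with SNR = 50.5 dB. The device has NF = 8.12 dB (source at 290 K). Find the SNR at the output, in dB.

By definition F = SNR_in/SNR_out, so in dB: SNR_out = SNR_in − NF
SNR_out = 50.5 − 8.12 = 42.38 dB

42.38 dB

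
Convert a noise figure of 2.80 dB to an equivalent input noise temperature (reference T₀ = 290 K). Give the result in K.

263 K

F = 10^(2.80/10) = 1.90546
T_e = (F − 1)·T₀ = (1.90546 − 1) × 290 = 263 K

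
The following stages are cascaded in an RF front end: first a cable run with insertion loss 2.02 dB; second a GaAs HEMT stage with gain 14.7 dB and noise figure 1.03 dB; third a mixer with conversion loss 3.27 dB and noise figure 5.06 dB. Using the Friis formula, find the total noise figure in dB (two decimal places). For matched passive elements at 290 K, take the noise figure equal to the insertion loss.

3.30 dB

Convert to linear (a loss of L dB is a gain of −L dB): F_i = 10^(NF_i/10), G_i = 10^(G_i,dB/10)
  Stage 1: F_1 = 10^(2.02/10) = 1.592, G_1 = 10^(−2.02/10) = 0.6281
  Stage 2: F_2 = 10^(1.03/10) = 1.268, G_2 = 10^(14.7/10) = 29.51
  Stage 3: F_3 = 10^(5.06/10) = 3.206, G_3 = 10^(−3.27/10) = 0.4710
Friis cascade:
  F = 1.592 + (1.268 − 1)/0.6281 + (3.206 − 1)/18.54 = 2.137
NF = 10 log₁₀(2.137) = 3.30 dB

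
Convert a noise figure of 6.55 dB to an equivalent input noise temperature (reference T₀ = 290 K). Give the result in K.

1020 K

F = 10^(6.55/10) = 4.51856
T_e = (F − 1)·T₀ = (4.51856 − 1) × 290 = 1020 K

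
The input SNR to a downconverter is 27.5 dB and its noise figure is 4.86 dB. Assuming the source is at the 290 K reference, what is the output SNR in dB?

By definition F = SNR_in/SNR_out, so in dB: SNR_out = SNR_in − NF
SNR_out = 27.5 − 4.86 = 22.64 dB

22.64 dB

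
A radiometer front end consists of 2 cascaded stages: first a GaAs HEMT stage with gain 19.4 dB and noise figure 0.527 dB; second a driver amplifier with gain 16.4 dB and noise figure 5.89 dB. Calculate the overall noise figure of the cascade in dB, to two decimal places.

Convert to linear (a loss of L dB is a gain of −L dB): F_i = 10^(NF_i/10), G_i = 10^(G_i,dB/10)
  Stage 1: F_1 = 10^(0.527/10) = 1.129, G_1 = 10^(19.4/10) = 87.10
  Stage 2: F_2 = 10^(5.89/10) = 3.882, G_2 = 10^(16.4/10) = 43.65
Friis cascade:
  F = 1.129 + (3.882 − 1)/87.10 = 1.162
NF = 10 log₁₀(1.162) = 0.65 dB

0.65 dB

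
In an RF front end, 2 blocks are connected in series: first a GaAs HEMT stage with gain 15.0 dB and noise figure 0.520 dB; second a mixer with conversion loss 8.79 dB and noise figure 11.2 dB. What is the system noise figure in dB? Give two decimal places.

1.80 dB

Convert to linear (a loss of L dB is a gain of −L dB): F_i = 10^(NF_i/10), G_i = 10^(G_i,dB/10)
  Stage 1: F_1 = 10^(0.520/10) = 1.127, G_1 = 10^(15.0/10) = 31.62
  Stage 2: F_2 = 10^(11.2/10) = 13.18, G_2 = 10^(−8.79/10) = 0.1321
Friis cascade:
  F = 1.127 + (13.18 − 1)/31.62 = 1.512
NF = 10 log₁₀(1.512) = 1.80 dB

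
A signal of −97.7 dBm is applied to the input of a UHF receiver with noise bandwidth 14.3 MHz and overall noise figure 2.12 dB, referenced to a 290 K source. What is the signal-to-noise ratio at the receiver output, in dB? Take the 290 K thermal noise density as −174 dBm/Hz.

Noise floor: N = −174 + 10 log₁₀(B) + NF
10 log₁₀(1.43×10⁷) = 71.55 dB
N = −174 + 71.55 + 2.12 = −100.33 dBm
SNR = P_sig − N = −97.7 − (−100.33) = 2.63 dB → 2.6 dB

2.6 dB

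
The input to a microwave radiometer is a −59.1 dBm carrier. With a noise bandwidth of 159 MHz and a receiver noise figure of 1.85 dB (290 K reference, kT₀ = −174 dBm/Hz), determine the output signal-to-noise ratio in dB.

31.0 dB

Noise floor: N = −174 + 10 log₁₀(B) + NF
10 log₁₀(1.59×10⁸) = 82.01 dB
N = −174 + 82.01 + 1.85 = −90.14 dBm
SNR = P_sig − N = −59.1 − (−90.14) = 31.04 dB → 31.0 dB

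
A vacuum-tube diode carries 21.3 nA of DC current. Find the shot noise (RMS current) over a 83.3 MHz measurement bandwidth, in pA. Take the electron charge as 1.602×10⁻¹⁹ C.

I_n = √(2qI·B)
2qI·B = 2 × 1.602×10⁻¹⁹ × 2.13×10⁻⁸ × 8.33×10⁷ = 5.68×10⁻¹⁹ A²
I_n = √(5.68×10⁻¹⁹) = 7.54×10⁻¹⁰ A = 754 pA

754 pA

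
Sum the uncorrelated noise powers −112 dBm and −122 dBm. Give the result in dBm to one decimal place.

Convert to linear, add, convert back:
P₁ = 6.31×10⁻¹⁵ W, P₂ = 6.31×10⁻¹⁶ W
P_tot = 6.94×10⁻¹⁵ W → 10 log₁₀(P_tot / 10⁻³) = −111.6 dBm

−111.6 dBm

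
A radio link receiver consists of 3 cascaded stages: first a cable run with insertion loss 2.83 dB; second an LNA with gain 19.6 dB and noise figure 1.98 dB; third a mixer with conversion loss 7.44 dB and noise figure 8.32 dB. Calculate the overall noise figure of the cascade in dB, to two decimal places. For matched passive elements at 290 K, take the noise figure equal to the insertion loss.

Convert to linear (a loss of L dB is a gain of −L dB): F_i = 10^(NF_i/10), G_i = 10^(G_i,dB/10)
  Stage 1: F_1 = 10^(2.83/10) = 1.919, G_1 = 10^(−2.83/10) = 0.5212
  Stage 2: F_2 = 10^(1.98/10) = 1.578, G_2 = 10^(19.6/10) = 91.20
  Stage 3: F_3 = 10^(8.32/10) = 6.792, G_3 = 10^(−7.44/10) = 0.1803
Friis cascade:
  F = 1.919 + (1.578 − 1)/0.5212 + (6.792 − 1)/47.53 = 3.149
NF = 10 log₁₀(3.149) = 4.98 dB

4.98 dB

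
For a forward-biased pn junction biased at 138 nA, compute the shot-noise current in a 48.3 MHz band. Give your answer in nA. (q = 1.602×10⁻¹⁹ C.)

1.46 nA

I_n = √(2qI·B)
2qI·B = 2 × 1.602×10⁻¹⁹ × 1.38×10⁻⁷ × 4.83×10⁷ = 2.14×10⁻¹⁸ A²
I_n = √(2.14×10⁻¹⁸) = 1.46×10⁻⁹ A = 1.46 nA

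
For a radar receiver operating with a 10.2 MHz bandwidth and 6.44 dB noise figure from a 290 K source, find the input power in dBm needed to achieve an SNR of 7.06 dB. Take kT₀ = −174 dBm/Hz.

Sensitivity = −174 + 10 log₁₀(B) + NF + SNR_min
= −174 + 70.09 + 6.44 + 7.06
= −90.41 dBm → −90.4 dBm

−90.4 dBm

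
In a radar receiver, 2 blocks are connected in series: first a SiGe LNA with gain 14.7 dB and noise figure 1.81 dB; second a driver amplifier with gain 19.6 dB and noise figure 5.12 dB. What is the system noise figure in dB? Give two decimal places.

Convert to linear (a loss of L dB is a gain of −L dB): F_i = 10^(NF_i/10), G_i = 10^(G_i,dB/10)
  Stage 1: F_1 = 10^(1.81/10) = 1.517, G_1 = 10^(14.7/10) = 29.51
  Stage 2: F_2 = 10^(5.12/10) = 3.251, G_2 = 10^(19.6/10) = 91.20
Friis cascade:
  F = 1.517 + (3.251 − 1)/29.51 = 1.593
NF = 10 log₁₀(1.593) = 2.02 dB

2.02 dB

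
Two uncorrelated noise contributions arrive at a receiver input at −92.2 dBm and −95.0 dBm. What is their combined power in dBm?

Convert to linear, add, convert back:
P₁ = 6.03×10⁻¹³ W, P₂ = 3.16×10⁻¹³ W
P_tot = 9.19×10⁻¹³ W → 10 log₁₀(P_tot / 10⁻³) = −90.4 dBm

−90.4 dBm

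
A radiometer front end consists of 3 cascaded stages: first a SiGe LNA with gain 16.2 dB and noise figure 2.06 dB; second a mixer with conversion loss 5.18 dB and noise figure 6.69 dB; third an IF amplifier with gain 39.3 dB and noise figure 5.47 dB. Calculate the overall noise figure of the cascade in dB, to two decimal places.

2.77 dB

Convert to linear (a loss of L dB is a gain of −L dB): F_i = 10^(NF_i/10), G_i = 10^(G_i,dB/10)
  Stage 1: F_1 = 10^(2.06/10) = 1.607, G_1 = 10^(16.2/10) = 41.69
  Stage 2: F_2 = 10^(6.69/10) = 4.667, G_2 = 10^(−5.18/10) = 0.3034
  Stage 3: F_3 = 10^(5.47/10) = 3.524, G_3 = 10^(39.3/10) = 8511
Friis cascade:
  F = 1.607 + (4.667 − 1)/41.69 + (3.524 − 1)/12.65 = 1.894
NF = 10 log₁₀(1.894) = 2.77 dB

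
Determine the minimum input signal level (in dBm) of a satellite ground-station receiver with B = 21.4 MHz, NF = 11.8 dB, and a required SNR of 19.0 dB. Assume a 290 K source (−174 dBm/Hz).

Sensitivity = −174 + 10 log₁₀(B) + NF + SNR_min
= −174 + 73.3 + 11.8 + 19.0
= −69.9 dBm → −69.9 dBm

−69.9 dBm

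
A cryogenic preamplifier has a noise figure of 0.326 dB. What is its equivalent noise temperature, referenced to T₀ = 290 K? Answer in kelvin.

F = 10^(0.326/10) = 1.07795
T_e = (F − 1)·T₀ = (1.07795 − 1) × 290 = 22.6 K

22.6 K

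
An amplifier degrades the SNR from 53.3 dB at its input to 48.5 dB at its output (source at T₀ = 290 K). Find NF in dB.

4.8 dB

NF (dB) = SNR_in(dB) − SNR_out(dB) when the source is at T₀
NF = 53.3 − 48.5 = 4.8 dB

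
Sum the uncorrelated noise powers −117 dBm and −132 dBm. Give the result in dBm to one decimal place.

−116.9 dBm

Convert to linear, add, convert back:
P₁ = 2.00×10⁻¹⁵ W, P₂ = 6.31×10⁻¹⁷ W
P_tot = 2.06×10⁻¹⁵ W → 10 log₁₀(P_tot / 10⁻³) = −116.9 dBm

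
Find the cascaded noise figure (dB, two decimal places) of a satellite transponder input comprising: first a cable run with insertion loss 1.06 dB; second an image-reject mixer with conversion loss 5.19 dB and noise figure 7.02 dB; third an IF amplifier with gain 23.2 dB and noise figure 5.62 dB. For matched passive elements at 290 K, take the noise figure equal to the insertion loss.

12.45 dB

Convert to linear (a loss of L dB is a gain of −L dB): F_i = 10^(NF_i/10), G_i = 10^(G_i,dB/10)
  Stage 1: F_1 = 10^(1.06/10) = 1.276, G_1 = 10^(−1.06/10) = 0.7834
  Stage 2: F_2 = 10^(7.02/10) = 5.035, G_2 = 10^(−5.19/10) = 0.3027
  Stage 3: F_3 = 10^(5.62/10) = 3.648, G_3 = 10^(23.2/10) = 208.9
Friis cascade:
  F = 1.276 + (5.035 − 1)/0.7834 + (3.648 − 1)/0.2371 = 17.59
NF = 10 log₁₀(17.59) = 12.45 dB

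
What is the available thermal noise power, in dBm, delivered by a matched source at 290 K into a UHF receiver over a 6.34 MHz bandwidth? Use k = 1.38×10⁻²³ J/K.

−106.0 dBm

P_n = kTB = 1.38×10⁻²³ × 290 × 6.34×10⁶ = 2.54×10⁻¹⁴ W
In dBm: 10 log₁₀(2.54×10⁻¹⁴ / 10⁻³) = −106.0 dBm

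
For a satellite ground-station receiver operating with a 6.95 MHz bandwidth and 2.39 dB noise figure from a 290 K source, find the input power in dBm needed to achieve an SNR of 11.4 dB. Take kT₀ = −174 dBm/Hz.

Sensitivity = −174 + 10 log₁₀(B) + NF + SNR_min
= −174 + 68.42 + 2.39 + 11.4
= −91.79 dBm → −91.8 dBm

−91.8 dBm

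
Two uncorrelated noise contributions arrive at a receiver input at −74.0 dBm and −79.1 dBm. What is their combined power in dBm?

−72.8 dBm

Convert to linear, add, convert back:
P₁ = 3.98×10⁻¹¹ W, P₂ = 1.23×10⁻¹¹ W
P_tot = 5.21×10⁻¹¹ W → 10 log₁₀(P_tot / 10⁻³) = −72.8 dBm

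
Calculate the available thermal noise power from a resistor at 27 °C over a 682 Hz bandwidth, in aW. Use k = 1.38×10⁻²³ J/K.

T = 27 °C + 273.15 = 300.15 K
P_n = kTB = 1.38×10⁻²³ × 300.15 × 6.82×10² = 2.82×10⁻¹⁸ W = 2.82 aW

2.82 aW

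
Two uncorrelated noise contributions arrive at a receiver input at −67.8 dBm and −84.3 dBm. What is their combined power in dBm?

Convert to linear, add, convert back:
P₁ = 1.66×10⁻¹⁰ W, P₂ = 3.72×10⁻¹² W
P_tot = 1.70×10⁻¹⁰ W → 10 log₁₀(P_tot / 10⁻³) = −67.7 dBm

−67.7 dBm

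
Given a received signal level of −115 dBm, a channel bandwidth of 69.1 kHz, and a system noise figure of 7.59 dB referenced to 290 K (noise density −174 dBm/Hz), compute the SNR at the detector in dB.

3.0 dB

Noise floor: N = −174 + 10 log₁₀(B) + NF
10 log₁₀(6.91×10⁴) = 48.39 dB
N = −174 + 48.39 + 7.59 = −118.02 dBm
SNR = P_sig − N = −115 − (−118.02) = 3.02 dB → 3.0 dB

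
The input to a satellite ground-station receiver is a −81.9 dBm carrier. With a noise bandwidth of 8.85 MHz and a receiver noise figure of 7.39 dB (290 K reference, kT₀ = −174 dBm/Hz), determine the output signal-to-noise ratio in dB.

Noise floor: N = −174 + 10 log₁₀(B) + NF
10 log₁₀(8.85×10⁶) = 69.47 dB
N = −174 + 69.47 + 7.39 = −97.14 dBm
SNR = P_sig − N = −81.9 − (−97.14) = 15.24 dB → 15.2 dB

15.2 dB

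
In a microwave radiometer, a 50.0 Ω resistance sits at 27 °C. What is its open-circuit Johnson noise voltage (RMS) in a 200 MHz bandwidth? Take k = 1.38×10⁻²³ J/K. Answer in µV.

12.9 µV

T = 27 °C + 273.15 = 300.15 K
V_n = √(4kTRB)
4kTRB = 4 × 1.38×10⁻²³ × 300.15 × 5.00×10¹ × 2.00×10⁸ = 1.66×10⁻¹⁰ V²
V_n = √(1.66×10⁻¹⁰) = 1.29×10⁻⁵ V = 12.9 µV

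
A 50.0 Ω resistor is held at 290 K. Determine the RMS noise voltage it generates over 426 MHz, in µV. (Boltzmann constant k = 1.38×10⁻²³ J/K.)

18.5 µV

V_n = √(4kTRB)
4kTRB = 4 × 1.38×10⁻²³ × 290 × 5.00×10¹ × 4.26×10⁸ = 3.41×10⁻¹⁰ V²
V_n = √(3.41×10⁻¹⁰) = 1.85×10⁻⁵ V = 18.5 µV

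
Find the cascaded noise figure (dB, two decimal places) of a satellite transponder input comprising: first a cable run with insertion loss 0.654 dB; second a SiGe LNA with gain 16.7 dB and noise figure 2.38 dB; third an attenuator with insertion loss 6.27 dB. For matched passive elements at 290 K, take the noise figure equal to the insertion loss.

3.20 dB

Convert to linear (a loss of L dB is a gain of −L dB): F_i = 10^(NF_i/10), G_i = 10^(G_i,dB/10)
  Stage 1: F_1 = 10^(0.654/10) = 1.163, G_1 = 10^(−0.654/10) = 0.8602
  Stage 2: F_2 = 10^(2.38/10) = 1.730, G_2 = 10^(16.7/10) = 46.77
  Stage 3: F_3 = 10^(6.27/10) = 4.236, G_3 = 10^(−6.27/10) = 0.2360
Friis cascade:
  F = 1.163 + (1.730 − 1)/0.8602 + (4.236 − 1)/40.23 = 2.091
NF = 10 log₁₀(2.091) = 3.20 dB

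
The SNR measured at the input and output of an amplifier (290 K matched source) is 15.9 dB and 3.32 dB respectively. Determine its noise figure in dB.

NF (dB) = SNR_in(dB) − SNR_out(dB) when the source is at T₀
NF = 15.9 − 3.32 = 12.58 dB

12.58 dB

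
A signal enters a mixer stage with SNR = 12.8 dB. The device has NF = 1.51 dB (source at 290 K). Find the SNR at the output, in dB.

11.29 dB

By definition F = SNR_in/SNR_out, so in dB: SNR_out = SNR_in − NF
SNR_out = 12.8 − 1.51 = 11.29 dB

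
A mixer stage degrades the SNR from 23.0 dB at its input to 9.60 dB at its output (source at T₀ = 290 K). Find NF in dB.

NF (dB) = SNR_in(dB) − SNR_out(dB) when the source is at T₀
NF = 23.0 − 9.60 = 13.40 dB

13.40 dB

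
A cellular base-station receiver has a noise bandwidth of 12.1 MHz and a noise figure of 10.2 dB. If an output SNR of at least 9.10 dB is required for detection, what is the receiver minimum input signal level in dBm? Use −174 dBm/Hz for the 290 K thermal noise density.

−83.9 dBm

Sensitivity = −174 + 10 log₁₀(B) + NF + SNR_min
= −174 + 70.83 + 10.2 + 9.10
= −83.87 dBm → −83.9 dBm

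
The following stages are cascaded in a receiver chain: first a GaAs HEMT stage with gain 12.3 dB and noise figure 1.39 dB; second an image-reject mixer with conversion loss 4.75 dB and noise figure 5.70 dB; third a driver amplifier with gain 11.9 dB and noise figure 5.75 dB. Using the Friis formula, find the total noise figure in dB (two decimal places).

Convert to linear (a loss of L dB is a gain of −L dB): F_i = 10^(NF_i/10), G_i = 10^(G_i,dB/10)
  Stage 1: F_1 = 10^(1.39/10) = 1.377, G_1 = 10^(12.3/10) = 16.98
  Stage 2: F_2 = 10^(5.70/10) = 3.715, G_2 = 10^(−4.75/10) = 0.3350
  Stage 3: F_3 = 10^(5.75/10) = 3.758, G_3 = 10^(11.9/10) = 15.49
Friis cascade:
  F = 1.377 + (3.715 − 1)/16.98 + (3.758 − 1)/5.689 = 2.022
NF = 10 log₁₀(2.022) = 3.06 dB

3.06 dB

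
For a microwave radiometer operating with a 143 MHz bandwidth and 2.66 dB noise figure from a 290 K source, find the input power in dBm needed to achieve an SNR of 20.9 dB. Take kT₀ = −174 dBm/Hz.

−68.9 dBm

Sensitivity = −174 + 10 log₁₀(B) + NF + SNR_min
= −174 + 81.55 + 2.66 + 20.9
= −68.89 dBm → −68.9 dBm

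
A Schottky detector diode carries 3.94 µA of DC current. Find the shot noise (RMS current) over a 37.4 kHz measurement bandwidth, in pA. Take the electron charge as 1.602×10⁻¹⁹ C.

217 pA

I_n = √(2qI·B)
2qI·B = 2 × 1.602×10⁻¹⁹ × 3.94×10⁻⁶ × 3.74×10⁴ = 4.72×10⁻²⁰ A²
I_n = √(4.72×10⁻²⁰) = 2.17×10⁻¹⁰ A = 217 pA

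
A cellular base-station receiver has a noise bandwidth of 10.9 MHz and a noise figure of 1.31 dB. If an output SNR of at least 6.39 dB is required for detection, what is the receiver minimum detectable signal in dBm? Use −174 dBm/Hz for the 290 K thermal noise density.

Sensitivity = −174 + 10 log₁₀(B) + NF + SNR_min
= −174 + 70.37 + 1.31 + 6.39
= −95.93 dBm → −95.9 dBm

−95.9 dBm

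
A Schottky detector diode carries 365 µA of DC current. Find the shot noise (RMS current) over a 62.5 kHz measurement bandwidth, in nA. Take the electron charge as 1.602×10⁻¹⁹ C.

2.70 nA

I_n = √(2qI·B)
2qI·B = 2 × 1.602×10⁻¹⁹ × 3.65×10⁻⁴ × 6.25×10⁴ = 7.31×10⁻¹⁸ A²
I_n = √(7.31×10⁻¹⁸) = 2.70×10⁻⁹ A = 2.70 nA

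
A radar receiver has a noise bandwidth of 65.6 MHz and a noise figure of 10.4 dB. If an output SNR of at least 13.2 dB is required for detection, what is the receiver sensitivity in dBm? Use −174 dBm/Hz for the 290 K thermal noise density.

Sensitivity = −174 + 10 log₁₀(B) + NF + SNR_min
= −174 + 78.17 + 10.4 + 13.2
= −72.23 dBm → −72.2 dBm

−72.2 dBm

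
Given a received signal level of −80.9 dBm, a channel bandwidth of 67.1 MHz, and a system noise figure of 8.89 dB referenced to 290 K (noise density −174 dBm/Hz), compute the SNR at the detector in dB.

5.9 dB

Noise floor: N = −174 + 10 log₁₀(B) + NF
10 log₁₀(6.71×10⁷) = 78.27 dB
N = −174 + 78.27 + 8.89 = −86.84 dBm
SNR = P_sig − N = −80.9 − (−86.84) = 5.94 dB → 5.9 dB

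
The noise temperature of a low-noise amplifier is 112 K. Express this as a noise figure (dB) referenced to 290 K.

1.42 dB

F = 1 + T_e/T₀ = 1 + 112/290 = 1.38621
NF = 10 log₁₀(1.38621) = 1.42 dB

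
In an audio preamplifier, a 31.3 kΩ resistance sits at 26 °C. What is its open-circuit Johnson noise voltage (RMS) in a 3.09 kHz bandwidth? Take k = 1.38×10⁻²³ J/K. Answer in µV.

1.26 µV

T = 26 °C + 273.15 = 299.15 K
V_n = √(4kTRB)
4kTRB = 4 × 1.38×10⁻²³ × 299.15 × 3.13×10⁴ × 3.09×10³ = 1.60×10⁻¹² V²
V_n = √(1.60×10⁻¹²) = 1.26×10⁻⁶ V = 1.26 µV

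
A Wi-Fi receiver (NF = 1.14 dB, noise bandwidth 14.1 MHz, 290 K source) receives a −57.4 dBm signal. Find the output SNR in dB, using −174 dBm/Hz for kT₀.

Noise floor: N = −174 + 10 log₁₀(B) + NF
10 log₁₀(1.41×10⁷) = 71.49 dB
N = −174 + 71.49 + 1.14 = −101.37 dBm
SNR = P_sig − N = −57.4 − (−101.37) = 43.97 dB → 44.0 dB

44.0 dB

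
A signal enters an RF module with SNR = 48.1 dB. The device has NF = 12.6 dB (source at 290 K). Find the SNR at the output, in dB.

By definition F = SNR_in/SNR_out, so in dB: SNR_out = SNR_in − NF
SNR_out = 48.1 − 12.6 = 35.5 dB

35.5 dB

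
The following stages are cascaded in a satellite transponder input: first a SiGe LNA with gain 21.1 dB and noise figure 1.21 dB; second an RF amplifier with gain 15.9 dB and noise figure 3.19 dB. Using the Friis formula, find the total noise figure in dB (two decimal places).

Convert to linear (a loss of L dB is a gain of −L dB): F_i = 10^(NF_i/10), G_i = 10^(G_i,dB/10)
  Stage 1: F_1 = 10^(1.21/10) = 1.321, G_1 = 10^(21.1/10) = 128.8
  Stage 2: F_2 = 10^(3.19/10) = 2.084, G_2 = 10^(15.9/10) = 38.90
Friis cascade:
  F = 1.321 + (2.084 − 1)/128.8 = 1.330
NF = 10 log₁₀(1.330) = 1.24 dB

1.24 dB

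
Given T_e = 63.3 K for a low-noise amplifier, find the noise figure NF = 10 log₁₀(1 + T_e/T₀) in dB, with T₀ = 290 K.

0.857 dB

F = 1 + T_e/T₀ = 1 + 63.3/290 = 1.21828
NF = 10 log₁₀(1.21828) = 0.857 dB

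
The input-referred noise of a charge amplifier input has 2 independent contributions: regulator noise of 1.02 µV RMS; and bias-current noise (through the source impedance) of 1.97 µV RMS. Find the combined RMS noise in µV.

2.22 µV

Uncorrelated sources add in power (mean-square): V_tot = √(ΣV_i²)
V_tot = √[(1.02×10⁻⁶)² + (1.97×10⁻⁶)²] = 2.22×10⁻⁶ V = 2.22 µV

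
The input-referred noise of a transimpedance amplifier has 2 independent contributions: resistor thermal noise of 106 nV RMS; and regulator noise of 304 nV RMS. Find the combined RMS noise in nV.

Uncorrelated sources add in power (mean-square): V_tot = √(ΣV_i²)
V_tot = √[(1.06×10⁻⁷)² + (3.04×10⁻⁷)²] = 3.22×10⁻⁷ V = 322 nV

322 nV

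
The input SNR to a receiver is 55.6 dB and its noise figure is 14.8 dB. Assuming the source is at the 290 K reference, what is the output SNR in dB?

By definition F = SNR_in/SNR_out, so in dB: SNR_out = SNR_in − NF
SNR_out = 55.6 − 14.8 = 40.8 dB

40.8 dB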